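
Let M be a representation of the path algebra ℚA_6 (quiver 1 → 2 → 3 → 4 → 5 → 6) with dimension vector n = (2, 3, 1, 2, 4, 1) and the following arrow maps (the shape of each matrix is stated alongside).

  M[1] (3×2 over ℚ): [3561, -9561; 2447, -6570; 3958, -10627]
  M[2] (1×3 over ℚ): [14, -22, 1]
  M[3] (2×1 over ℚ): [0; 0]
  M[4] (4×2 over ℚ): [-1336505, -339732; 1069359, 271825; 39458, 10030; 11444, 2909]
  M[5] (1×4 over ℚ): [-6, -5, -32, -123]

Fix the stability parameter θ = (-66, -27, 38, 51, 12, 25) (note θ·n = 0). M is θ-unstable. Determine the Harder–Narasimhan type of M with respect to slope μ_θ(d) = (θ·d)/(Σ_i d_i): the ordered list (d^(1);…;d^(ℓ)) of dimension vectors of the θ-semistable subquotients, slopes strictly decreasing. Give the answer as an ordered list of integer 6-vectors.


Interval decomposition of M: I[1,2], I[1,3], I[2,2], I[4,5], I[4,6], I[5,5]^2.
HN type (ℓ=6): μ^(1)=38; μ^(2)=63/2; μ^(3)=88/3; μ^(4)=12; μ^(5)=-27; μ^(6)=-66

((0, 0, 1, 0, 0, 0); (0, 0, 0, 1, 1, 0); (0, 0, 0, 1, 1, 1); (0, 0, 0, 0, 2, 0); (0, 3, 0, 0, 0, 0); (2, 0, 0, 0, 0, 0))


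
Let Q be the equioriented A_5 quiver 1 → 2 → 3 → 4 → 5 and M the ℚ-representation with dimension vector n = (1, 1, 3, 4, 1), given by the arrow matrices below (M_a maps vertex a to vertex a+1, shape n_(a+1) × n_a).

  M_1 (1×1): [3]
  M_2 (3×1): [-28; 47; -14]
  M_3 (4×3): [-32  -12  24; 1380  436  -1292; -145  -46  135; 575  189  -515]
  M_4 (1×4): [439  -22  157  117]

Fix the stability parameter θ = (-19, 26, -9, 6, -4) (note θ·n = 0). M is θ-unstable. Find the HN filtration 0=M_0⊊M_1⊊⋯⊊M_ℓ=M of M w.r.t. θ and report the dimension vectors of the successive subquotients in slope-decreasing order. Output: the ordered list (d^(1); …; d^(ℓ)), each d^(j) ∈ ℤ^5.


Via rank(M_{q-1}∘⋯∘M_p): M ≅ I[1,5], I[3,4]^2, I[4,4].
μ_θ-semistable layers: μ^(1)=6; μ^(2)=19/4; μ^(3)=-9; μ^(4)=-19

((0, 0, 0, 3, 0); (0, 1, 1, 1, 1); (0, 0, 2, 0, 0); (1, 0, 0, 0, 0))


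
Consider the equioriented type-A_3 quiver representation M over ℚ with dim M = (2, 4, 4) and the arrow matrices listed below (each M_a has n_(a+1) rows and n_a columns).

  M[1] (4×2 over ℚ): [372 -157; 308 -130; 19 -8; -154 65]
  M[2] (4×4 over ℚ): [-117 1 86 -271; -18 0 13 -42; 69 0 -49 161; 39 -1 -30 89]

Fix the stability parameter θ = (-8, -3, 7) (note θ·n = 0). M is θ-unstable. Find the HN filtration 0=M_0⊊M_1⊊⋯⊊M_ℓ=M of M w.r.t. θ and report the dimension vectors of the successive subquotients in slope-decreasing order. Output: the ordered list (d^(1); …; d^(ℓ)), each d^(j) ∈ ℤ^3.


Interval decomposition of M: I[1,2], I[1,3], I[2,3]^2, I[3,3].
HN type (ℓ=3): μ^(1)=7; μ^(2)=-3; μ^(3)=-8

((0, 0, 4); (0, 4, 0); (2, 0, 0))


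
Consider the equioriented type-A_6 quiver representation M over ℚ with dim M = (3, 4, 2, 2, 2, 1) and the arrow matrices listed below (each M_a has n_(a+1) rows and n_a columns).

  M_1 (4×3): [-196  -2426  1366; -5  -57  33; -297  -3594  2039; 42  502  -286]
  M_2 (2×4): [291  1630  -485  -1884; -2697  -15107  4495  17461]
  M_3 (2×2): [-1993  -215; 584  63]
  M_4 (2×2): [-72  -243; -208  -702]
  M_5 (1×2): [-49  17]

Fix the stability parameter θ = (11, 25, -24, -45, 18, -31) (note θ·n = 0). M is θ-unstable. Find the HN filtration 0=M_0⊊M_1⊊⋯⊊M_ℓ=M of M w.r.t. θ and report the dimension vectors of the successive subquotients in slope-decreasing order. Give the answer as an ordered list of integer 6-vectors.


Via rank(M_{q-1}∘⋯∘M_p): M ≅ I[1,2], I[1,4], I[1,6], I[2,2], I[5,5].
μ_θ-semistable layers: μ^(1)=25; μ^(2)=18; μ^(3)=11; μ^(4)=-13/2; μ^(5)=-33/4

((0, 2, 0, 0, 0, 0); (0, 0, 0, 0, 1, 0); (1, 0, 0, 0, 0, 0); (0, 0, 0, 0, 1, 1); (2, 2, 2, 2, 0, 0))


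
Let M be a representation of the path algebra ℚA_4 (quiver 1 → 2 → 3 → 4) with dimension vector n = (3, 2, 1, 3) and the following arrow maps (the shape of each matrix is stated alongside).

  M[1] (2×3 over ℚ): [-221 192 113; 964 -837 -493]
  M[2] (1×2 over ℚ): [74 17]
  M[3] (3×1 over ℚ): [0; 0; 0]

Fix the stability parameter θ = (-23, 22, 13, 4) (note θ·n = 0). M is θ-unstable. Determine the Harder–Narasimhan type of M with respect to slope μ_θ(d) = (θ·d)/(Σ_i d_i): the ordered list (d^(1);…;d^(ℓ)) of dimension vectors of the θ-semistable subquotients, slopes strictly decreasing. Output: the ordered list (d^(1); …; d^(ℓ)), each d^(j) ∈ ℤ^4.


Interval decomposition of M: I[1,1], I[1,2], I[1,3], I[4,4]^3.
HN type (ℓ=4): μ^(1)=22; μ^(2)=35/2; μ^(3)=4; μ^(4)=-23

((0, 1, 0, 0); (0, 1, 1, 0); (0, 0, 0, 3); (3, 0, 0, 0))


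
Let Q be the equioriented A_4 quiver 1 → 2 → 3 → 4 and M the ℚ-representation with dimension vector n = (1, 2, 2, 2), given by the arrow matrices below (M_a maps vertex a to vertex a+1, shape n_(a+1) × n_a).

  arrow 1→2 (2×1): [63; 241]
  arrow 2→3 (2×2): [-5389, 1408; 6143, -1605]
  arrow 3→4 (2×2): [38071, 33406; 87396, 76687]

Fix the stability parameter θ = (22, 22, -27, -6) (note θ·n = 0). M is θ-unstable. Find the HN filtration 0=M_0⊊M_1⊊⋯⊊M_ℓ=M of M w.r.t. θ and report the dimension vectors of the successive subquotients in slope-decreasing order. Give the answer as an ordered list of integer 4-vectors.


Interval decomposition of M: I[1,4], I[2,4].
HN type (ℓ=2): μ^(1)=11/4; μ^(2)=-11/3

((1, 1, 1, 1); (0, 1, 1, 1))


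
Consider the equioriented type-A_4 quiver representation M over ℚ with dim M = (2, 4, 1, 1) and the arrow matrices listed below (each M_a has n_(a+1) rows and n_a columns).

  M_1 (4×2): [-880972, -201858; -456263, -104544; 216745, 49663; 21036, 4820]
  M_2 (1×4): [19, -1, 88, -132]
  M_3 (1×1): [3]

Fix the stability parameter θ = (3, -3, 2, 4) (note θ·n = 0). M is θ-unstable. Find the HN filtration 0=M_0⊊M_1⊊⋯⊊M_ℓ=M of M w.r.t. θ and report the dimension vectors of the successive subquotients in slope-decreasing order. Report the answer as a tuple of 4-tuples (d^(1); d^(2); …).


Interval decomposition of M: I[1,2], I[1,4], I[2,2]^2.
HN type (ℓ=4): μ^(1)=4; μ^(2)=2; μ^(3)=0; μ^(4)=-3

((0, 0, 0, 1); (0, 0, 1, 0); (2, 2, 0, 0); (0, 2, 0, 0))


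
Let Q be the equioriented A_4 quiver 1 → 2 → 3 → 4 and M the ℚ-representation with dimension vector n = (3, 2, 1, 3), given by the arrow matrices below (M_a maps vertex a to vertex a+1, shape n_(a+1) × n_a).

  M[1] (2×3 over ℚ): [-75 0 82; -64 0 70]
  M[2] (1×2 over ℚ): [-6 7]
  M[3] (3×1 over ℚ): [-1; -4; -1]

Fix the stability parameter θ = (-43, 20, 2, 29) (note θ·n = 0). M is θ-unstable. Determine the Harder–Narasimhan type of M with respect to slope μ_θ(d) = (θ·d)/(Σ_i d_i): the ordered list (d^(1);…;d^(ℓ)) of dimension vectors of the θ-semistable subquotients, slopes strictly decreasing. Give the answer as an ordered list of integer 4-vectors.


Barcode: M ≅ I[1,1], I[1,2], I[1,4], I[4,4]^2. HN layers by μ_θ (4 steps, strictly decreasing):
  μ^(1)=29; μ^(2)=20; μ^(3)=11; μ^(4)=-43

((0, 0, 0, 3); (0, 1, 0, 0); (0, 1, 1, 0); (3, 0, 0, 0))


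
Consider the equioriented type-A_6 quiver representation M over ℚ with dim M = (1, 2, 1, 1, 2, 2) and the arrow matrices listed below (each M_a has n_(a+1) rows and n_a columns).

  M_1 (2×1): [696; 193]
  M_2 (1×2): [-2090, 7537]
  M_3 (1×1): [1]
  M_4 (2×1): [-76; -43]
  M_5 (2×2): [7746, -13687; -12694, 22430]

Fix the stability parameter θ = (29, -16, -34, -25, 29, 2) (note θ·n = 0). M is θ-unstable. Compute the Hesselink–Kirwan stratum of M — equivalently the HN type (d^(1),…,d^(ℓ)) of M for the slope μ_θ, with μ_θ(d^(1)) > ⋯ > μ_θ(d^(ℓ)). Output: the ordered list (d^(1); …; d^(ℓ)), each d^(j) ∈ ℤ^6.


Via rank(M_{q-1}∘⋯∘M_p): M ≅ I[1,6], I[2,2], I[5,6].
μ_θ-semistable layers: μ^(1)=31/2; μ^(2)=-23/2; μ^(3)=-16

((0, 0, 0, 0, 2, 2); (1, 1, 1, 1, 0, 0); (0, 1, 0, 0, 0, 0))


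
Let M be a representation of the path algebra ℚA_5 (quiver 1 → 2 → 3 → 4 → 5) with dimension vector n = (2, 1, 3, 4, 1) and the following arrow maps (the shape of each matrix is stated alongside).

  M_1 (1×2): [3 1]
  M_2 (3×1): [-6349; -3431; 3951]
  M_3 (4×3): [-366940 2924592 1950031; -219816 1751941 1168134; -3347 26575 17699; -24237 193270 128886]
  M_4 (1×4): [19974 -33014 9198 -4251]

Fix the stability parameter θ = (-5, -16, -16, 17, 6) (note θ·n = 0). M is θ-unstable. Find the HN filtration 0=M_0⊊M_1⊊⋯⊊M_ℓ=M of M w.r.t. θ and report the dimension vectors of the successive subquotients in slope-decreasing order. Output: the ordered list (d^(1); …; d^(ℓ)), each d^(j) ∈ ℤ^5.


Barcode: M ≅ I[1,1], I[1,5], I[3,4]^2, I[4,4]. HN layers by μ_θ (5 steps, strictly decreasing):
  μ^(1)=17; μ^(2)=23/2; μ^(3)=-5; μ^(4)=-37/3; μ^(5)=-16

((0, 0, 0, 3, 0); (0, 0, 0, 1, 1); (1, 0, 0, 0, 0); (1, 1, 1, 0, 0); (0, 0, 2, 0, 0))


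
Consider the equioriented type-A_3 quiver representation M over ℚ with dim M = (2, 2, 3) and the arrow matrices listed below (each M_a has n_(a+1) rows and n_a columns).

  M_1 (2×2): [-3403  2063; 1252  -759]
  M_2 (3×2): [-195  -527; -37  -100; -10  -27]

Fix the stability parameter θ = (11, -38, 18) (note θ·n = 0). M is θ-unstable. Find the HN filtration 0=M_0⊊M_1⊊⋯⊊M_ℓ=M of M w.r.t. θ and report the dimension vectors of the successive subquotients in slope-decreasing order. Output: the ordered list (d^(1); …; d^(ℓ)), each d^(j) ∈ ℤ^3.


Interval decomposition of M: I[1,3]^2, I[3,3].
HN type (ℓ=2): μ^(1)=18; μ^(2)=-27/2

((0, 0, 3); (2, 2, 0))


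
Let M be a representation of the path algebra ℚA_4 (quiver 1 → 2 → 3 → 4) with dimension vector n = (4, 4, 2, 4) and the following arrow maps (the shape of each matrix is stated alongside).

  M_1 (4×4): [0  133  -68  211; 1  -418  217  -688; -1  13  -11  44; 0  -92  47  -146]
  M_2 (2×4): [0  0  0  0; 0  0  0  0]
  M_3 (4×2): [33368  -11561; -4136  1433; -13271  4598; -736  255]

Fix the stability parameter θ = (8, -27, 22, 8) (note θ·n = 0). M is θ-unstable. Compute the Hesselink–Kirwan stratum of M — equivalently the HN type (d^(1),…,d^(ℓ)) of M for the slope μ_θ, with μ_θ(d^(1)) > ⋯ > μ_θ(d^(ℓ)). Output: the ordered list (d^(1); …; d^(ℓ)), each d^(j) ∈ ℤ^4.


Barcode: M ≅ I[1,2]^4, I[3,4]^2, I[4,4]^2. HN layers by μ_θ (3 steps, strictly decreasing):
  μ^(1)=15; μ^(2)=8; μ^(3)=-19/2

((0, 0, 2, 2); (0, 0, 0, 2); (4, 4, 0, 0))


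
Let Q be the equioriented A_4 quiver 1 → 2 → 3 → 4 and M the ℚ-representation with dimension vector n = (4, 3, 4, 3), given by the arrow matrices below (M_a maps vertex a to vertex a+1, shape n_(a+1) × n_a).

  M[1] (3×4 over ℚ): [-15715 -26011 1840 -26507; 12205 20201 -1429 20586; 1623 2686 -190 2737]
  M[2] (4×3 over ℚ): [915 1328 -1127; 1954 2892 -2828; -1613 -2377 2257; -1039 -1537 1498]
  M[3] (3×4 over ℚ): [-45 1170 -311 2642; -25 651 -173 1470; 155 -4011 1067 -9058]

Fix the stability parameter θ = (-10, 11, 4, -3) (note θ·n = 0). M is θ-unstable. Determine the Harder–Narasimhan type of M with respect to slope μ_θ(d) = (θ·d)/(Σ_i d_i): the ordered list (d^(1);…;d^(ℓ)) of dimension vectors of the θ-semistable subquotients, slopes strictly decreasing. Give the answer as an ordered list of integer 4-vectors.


Barcode: M ≅ I[1,1], I[1,3], I[1,4]^2, I[3,3], I[4,4]. HN layers by μ_θ (4 steps, strictly decreasing):
  μ^(1)=15/2; μ^(2)=4; μ^(3)=-3; μ^(4)=-10

((0, 1, 1, 0); (0, 2, 3, 2); (0, 0, 0, 1); (4, 0, 0, 0))


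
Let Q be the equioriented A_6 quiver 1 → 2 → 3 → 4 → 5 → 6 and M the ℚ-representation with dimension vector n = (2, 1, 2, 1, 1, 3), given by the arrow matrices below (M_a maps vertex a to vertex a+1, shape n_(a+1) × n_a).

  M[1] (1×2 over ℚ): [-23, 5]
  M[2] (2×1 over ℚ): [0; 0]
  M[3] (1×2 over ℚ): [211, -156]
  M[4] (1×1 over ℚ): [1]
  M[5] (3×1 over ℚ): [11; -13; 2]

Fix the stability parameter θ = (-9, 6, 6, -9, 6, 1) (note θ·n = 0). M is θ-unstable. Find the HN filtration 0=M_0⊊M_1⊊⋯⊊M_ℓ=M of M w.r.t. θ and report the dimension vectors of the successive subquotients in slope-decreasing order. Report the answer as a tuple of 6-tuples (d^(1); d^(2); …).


Barcode: M ≅ I[1,1], I[1,2], I[3,3], I[3,6], I[6,6]^2. HN layers by μ_θ (5 steps, strictly decreasing):
  μ^(1)=6; μ^(2)=7/2; μ^(3)=1; μ^(4)=-3/2; μ^(5)=-9

((0, 1, 1, 0, 0, 0); (0, 0, 0, 0, 1, 1); (0, 0, 0, 0, 0, 2); (0, 0, 1, 1, 0, 0); (2, 0, 0, 0, 0, 0))


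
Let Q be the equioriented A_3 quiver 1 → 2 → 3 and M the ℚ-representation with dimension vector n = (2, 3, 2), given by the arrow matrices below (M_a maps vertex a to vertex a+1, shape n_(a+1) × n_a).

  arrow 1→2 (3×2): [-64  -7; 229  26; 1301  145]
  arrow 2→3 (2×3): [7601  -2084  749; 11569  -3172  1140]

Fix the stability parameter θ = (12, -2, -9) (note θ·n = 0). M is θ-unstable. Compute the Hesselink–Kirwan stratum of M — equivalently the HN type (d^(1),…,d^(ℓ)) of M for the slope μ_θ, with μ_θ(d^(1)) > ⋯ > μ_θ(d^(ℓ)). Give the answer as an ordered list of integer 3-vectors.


Barcode: M ≅ I[1,3]^2, I[2,2]. HN layers by μ_θ (2 steps, strictly decreasing):
  μ^(1)=1/3; μ^(2)=-2

((2, 2, 2); (0, 1, 0))


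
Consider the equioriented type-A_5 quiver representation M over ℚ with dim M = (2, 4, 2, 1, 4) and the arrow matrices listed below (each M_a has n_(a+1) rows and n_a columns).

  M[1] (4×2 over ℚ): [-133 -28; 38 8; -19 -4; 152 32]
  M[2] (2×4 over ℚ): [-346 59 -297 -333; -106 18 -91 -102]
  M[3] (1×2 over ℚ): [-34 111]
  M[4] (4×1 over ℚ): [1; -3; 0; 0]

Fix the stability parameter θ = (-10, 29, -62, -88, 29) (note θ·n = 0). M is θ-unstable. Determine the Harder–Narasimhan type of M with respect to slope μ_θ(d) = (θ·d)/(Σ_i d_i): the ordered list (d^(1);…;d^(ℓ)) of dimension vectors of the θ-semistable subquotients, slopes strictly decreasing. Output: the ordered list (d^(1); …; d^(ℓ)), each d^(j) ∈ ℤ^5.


Via rank(M_{q-1}∘⋯∘M_p): M ≅ I[1,1], I[1,5], I[2,2]^2, I[2,3], I[5,5]^3.
μ_θ-semistable layers: μ^(1)=29; μ^(2)=-10; μ^(3)=-33/2; μ^(4)=-131/4

((0, 2, 0, 0, 4); (1, 0, 0, 0, 0); (0, 1, 1, 0, 0); (1, 1, 1, 1, 0))


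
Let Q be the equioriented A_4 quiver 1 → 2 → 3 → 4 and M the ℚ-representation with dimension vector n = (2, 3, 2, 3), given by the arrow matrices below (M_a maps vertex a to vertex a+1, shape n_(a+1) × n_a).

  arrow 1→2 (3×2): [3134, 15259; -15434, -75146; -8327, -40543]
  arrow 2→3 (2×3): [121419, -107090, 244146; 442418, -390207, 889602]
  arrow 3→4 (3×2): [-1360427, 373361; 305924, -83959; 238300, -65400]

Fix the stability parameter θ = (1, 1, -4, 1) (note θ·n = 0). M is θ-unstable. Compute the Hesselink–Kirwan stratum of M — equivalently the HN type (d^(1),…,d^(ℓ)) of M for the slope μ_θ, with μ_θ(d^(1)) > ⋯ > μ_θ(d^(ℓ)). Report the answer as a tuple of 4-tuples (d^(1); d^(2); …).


Barcode: M ≅ I[1,4]^2, I[2,2], I[4,4]. HN layers by μ_θ (2 steps, strictly decreasing):
  μ^(1)=1; μ^(2)=-2/3

((0, 1, 0, 3); (2, 2, 2, 0))


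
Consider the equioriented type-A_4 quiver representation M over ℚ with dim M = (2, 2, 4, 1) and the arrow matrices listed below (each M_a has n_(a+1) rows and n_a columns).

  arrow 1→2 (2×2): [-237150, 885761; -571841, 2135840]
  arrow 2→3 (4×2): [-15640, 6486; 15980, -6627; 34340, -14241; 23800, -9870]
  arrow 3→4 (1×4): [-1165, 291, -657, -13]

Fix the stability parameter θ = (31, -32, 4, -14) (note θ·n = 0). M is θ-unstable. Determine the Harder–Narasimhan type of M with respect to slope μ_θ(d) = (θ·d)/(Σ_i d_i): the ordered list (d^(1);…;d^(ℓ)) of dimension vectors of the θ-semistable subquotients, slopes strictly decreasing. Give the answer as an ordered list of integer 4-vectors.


Barcode: M ≅ I[1,2], I[1,3], I[3,3]^2, I[3,4]. HN layers by μ_θ (3 steps, strictly decreasing):
  μ^(1)=4; μ^(2)=-1/2; μ^(3)=-5

((0, 0, 3, 0); (2, 2, 0, 0); (0, 0, 1, 1))


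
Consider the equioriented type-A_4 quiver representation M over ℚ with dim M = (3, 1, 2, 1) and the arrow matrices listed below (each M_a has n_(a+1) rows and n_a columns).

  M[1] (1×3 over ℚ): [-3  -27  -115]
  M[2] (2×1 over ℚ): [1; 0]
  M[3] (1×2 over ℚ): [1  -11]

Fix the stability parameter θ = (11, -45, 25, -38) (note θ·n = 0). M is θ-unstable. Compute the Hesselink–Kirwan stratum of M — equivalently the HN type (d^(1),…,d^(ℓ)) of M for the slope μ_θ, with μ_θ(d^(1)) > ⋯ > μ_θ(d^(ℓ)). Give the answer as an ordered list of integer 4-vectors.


Interval decomposition of M: I[1,1]^2, I[1,4], I[3,3].
HN type (ℓ=4): μ^(1)=25; μ^(2)=11; μ^(3)=-13/2; μ^(4)=-17

((0, 0, 1, 0); (2, 0, 0, 0); (0, 0, 1, 1); (1, 1, 0, 0))


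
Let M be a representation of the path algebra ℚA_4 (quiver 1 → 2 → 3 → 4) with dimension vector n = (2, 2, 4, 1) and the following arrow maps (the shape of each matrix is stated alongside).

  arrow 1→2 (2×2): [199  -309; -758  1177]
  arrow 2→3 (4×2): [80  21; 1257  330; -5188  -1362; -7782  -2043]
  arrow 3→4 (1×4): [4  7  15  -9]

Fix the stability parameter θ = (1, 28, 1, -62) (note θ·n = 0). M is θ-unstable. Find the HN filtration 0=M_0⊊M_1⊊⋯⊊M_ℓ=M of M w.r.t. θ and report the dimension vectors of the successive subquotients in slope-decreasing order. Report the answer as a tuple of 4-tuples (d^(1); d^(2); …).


Via rank(M_{q-1}∘⋯∘M_p): M ≅ I[1,3], I[1,4], I[3,3]^2.
μ_θ-semistable layers: μ^(1)=29/2; μ^(2)=1; μ^(3)=-8

((0, 1, 1, 0); (1, 0, 2, 0); (1, 1, 1, 1))


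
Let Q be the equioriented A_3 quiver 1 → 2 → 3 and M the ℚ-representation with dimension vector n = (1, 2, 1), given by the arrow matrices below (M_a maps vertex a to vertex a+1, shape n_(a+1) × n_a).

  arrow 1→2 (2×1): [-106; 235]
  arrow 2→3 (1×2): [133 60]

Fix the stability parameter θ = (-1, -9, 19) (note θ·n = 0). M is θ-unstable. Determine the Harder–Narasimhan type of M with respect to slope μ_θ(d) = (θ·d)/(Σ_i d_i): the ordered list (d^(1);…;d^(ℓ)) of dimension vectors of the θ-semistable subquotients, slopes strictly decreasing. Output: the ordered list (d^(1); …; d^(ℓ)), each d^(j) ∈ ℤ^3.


Barcode: M ≅ I[1,3], I[2,2]. HN layers by μ_θ (3 steps, strictly decreasing):
  μ^(1)=19; μ^(2)=-5; μ^(3)=-9

((0, 0, 1); (1, 1, 0); (0, 1, 0))


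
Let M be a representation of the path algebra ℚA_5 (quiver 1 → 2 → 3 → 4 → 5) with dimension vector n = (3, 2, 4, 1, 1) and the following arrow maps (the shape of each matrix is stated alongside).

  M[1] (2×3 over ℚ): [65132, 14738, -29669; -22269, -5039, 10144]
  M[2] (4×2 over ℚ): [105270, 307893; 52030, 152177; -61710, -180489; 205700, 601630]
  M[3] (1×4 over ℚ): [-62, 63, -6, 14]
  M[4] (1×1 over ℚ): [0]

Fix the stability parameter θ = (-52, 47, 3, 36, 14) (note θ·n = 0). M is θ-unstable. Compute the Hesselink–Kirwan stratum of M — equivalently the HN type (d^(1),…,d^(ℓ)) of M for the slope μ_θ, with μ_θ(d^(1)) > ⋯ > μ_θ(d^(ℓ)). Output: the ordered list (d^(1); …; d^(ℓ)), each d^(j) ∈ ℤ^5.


Via rank(M_{q-1}∘⋯∘M_p): M ≅ I[1,1], I[1,2], I[1,4], I[3,3]^3, I[5,5].
μ_θ-semistable layers: μ^(1)=47; μ^(2)=36; μ^(3)=25; μ^(4)=14; μ^(5)=3; μ^(6)=-52

((0, 1, 0, 0, 0); (0, 0, 0, 1, 0); (0, 1, 1, 0, 0); (0, 0, 0, 0, 1); (0, 0, 3, 0, 0); (3, 0, 0, 0, 0))


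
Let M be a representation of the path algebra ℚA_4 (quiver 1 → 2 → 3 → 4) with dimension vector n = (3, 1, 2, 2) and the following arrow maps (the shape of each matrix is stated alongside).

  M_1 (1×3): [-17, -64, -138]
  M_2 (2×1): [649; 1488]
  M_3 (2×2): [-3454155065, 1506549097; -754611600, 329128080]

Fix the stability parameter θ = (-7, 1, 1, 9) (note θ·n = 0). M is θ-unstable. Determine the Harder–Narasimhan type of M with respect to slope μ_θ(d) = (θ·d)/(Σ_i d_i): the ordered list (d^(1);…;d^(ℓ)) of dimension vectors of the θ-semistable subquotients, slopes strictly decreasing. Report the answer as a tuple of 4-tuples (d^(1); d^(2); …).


Barcode: M ≅ I[1,1]^2, I[1,4], I[3,3], I[4,4]. HN layers by μ_θ (3 steps, strictly decreasing):
  μ^(1)=9; μ^(2)=1; μ^(3)=-7

((0, 0, 0, 2); (0, 1, 2, 0); (3, 0, 0, 0))


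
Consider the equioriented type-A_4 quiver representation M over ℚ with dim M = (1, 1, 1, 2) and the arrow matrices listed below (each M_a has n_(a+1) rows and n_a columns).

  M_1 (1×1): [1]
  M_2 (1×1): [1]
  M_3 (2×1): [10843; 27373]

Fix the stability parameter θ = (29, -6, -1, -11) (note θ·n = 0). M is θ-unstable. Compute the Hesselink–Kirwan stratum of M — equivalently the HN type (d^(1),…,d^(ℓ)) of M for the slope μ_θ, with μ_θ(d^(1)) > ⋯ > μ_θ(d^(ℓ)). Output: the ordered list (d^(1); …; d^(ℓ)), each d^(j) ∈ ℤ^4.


Interval decomposition of M: I[1,4], I[4,4].
HN type (ℓ=2): μ^(1)=11/4; μ^(2)=-11

((1, 1, 1, 1); (0, 0, 0, 1))


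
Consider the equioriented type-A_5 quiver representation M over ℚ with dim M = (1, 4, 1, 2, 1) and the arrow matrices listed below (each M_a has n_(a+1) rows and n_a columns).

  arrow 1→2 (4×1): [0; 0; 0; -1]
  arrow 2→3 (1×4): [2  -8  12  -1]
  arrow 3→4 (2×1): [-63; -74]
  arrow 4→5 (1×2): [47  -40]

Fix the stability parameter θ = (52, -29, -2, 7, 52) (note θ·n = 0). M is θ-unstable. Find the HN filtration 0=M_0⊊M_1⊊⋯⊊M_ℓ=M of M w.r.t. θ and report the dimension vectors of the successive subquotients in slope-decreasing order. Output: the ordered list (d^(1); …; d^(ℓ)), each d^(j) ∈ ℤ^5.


Via rank(M_{q-1}∘⋯∘M_p): M ≅ I[1,5], I[2,2]^3, I[4,4].
μ_θ-semistable layers: μ^(1)=52; μ^(2)=7; μ^(3)=-29

((0, 0, 0, 0, 1); (1, 1, 1, 2, 0); (0, 3, 0, 0, 0))


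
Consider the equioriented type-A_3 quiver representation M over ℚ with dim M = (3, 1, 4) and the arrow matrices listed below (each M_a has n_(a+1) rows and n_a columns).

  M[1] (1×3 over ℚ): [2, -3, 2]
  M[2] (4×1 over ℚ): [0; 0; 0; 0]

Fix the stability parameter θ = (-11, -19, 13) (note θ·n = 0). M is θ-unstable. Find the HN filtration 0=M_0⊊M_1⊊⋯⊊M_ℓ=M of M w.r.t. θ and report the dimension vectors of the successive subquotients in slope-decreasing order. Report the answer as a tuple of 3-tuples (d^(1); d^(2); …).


Via rank(M_{q-1}∘⋯∘M_p): M ≅ I[1,1]^2, I[1,2], I[3,3]^4.
μ_θ-semistable layers: μ^(1)=13; μ^(2)=-11; μ^(3)=-15

((0, 0, 4); (2, 0, 0); (1, 1, 0))


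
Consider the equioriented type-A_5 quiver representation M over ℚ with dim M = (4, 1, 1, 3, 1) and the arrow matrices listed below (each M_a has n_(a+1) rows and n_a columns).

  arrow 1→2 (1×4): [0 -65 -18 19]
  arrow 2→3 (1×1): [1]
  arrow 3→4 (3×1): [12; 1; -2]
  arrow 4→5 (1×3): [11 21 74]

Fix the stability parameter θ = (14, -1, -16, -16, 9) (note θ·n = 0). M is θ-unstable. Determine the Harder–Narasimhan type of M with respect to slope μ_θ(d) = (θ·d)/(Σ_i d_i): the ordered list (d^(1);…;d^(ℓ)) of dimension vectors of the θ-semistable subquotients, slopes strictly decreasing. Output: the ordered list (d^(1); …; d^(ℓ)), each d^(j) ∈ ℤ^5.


Via rank(M_{q-1}∘⋯∘M_p): M ≅ I[1,1]^3, I[1,5], I[4,4]^2.
μ_θ-semistable layers: μ^(1)=14; μ^(2)=9; μ^(3)=-19/4; μ^(4)=-16

((3, 0, 0, 0, 0); (0, 0, 0, 0, 1); (1, 1, 1, 1, 0); (0, 0, 0, 2, 0))


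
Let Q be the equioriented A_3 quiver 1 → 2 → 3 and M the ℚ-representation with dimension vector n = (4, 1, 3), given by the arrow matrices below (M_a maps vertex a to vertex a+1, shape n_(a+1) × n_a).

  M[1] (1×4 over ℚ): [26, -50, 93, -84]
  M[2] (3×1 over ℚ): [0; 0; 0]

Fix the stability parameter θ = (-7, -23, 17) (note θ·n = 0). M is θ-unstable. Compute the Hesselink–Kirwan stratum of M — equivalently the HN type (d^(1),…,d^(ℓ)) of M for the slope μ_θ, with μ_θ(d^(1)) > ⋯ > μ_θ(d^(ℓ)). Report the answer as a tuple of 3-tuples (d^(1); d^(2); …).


Interval decomposition of M: I[1,1]^3, I[1,2], I[3,3]^3.
HN type (ℓ=3): μ^(1)=17; μ^(2)=-7; μ^(3)=-15

((0, 0, 3); (3, 0, 0); (1, 1, 0))


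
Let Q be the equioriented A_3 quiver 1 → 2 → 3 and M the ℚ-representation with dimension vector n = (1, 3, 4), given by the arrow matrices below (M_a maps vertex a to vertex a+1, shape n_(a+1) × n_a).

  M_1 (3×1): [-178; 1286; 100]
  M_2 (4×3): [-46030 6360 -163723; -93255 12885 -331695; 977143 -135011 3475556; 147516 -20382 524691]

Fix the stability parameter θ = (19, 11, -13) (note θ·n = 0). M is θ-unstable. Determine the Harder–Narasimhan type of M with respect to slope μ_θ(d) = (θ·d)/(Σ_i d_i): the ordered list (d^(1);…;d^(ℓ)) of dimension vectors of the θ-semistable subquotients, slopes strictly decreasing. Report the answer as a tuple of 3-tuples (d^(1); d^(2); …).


Barcode: M ≅ I[1,2], I[2,3]^2, I[3,3]^2. HN layers by μ_θ (3 steps, strictly decreasing):
  μ^(1)=15; μ^(2)=-1; μ^(3)=-13

((1, 1, 0); (0, 2, 2); (0, 0, 2))


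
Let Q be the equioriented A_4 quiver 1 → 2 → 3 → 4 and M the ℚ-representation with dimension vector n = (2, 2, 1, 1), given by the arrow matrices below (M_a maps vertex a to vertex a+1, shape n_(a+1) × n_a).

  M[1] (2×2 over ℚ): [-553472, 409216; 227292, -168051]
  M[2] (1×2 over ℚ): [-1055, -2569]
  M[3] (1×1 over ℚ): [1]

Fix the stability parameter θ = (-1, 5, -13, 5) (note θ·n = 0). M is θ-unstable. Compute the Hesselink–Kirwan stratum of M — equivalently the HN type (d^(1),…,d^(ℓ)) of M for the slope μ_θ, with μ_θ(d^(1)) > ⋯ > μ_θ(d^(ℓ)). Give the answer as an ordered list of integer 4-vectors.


Barcode: M ≅ I[1,1], I[1,4], I[2,2]. HN layers by μ_θ (3 steps, strictly decreasing):
  μ^(1)=5; μ^(2)=-1; μ^(3)=-3

((0, 1, 0, 1); (1, 0, 0, 0); (1, 1, 1, 0))


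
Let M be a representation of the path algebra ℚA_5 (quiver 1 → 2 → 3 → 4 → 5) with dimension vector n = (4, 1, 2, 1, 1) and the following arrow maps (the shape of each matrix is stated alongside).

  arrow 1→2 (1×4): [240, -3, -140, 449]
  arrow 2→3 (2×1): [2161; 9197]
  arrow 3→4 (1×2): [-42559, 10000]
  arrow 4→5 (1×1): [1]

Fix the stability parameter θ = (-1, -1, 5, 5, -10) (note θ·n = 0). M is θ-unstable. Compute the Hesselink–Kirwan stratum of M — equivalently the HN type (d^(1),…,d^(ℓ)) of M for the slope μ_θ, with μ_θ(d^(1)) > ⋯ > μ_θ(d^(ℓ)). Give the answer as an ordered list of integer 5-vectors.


Via rank(M_{q-1}∘⋯∘M_p): M ≅ I[1,1]^3, I[1,5], I[3,3].
μ_θ-semistable layers: μ^(1)=5; μ^(2)=0; μ^(3)=-1

((0, 0, 1, 0, 0); (0, 0, 1, 1, 1); (4, 1, 0, 0, 0))


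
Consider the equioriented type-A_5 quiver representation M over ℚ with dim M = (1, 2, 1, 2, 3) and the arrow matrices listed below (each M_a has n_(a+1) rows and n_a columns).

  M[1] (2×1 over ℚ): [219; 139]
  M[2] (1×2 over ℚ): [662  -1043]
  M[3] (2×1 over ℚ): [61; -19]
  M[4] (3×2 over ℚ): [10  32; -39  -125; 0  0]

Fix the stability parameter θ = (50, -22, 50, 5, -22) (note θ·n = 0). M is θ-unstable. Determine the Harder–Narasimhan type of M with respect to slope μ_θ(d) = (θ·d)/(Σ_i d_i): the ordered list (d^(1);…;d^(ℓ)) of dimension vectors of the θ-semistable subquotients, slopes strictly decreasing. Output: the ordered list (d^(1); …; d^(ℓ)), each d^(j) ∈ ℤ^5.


Barcode: M ≅ I[1,5], I[2,2], I[4,5], I[5,5]. HN layers by μ_θ (3 steps, strictly decreasing):
  μ^(1)=61/5; μ^(2)=-17/2; μ^(3)=-22

((1, 1, 1, 1, 1); (0, 0, 0, 1, 1); (0, 1, 0, 0, 1))


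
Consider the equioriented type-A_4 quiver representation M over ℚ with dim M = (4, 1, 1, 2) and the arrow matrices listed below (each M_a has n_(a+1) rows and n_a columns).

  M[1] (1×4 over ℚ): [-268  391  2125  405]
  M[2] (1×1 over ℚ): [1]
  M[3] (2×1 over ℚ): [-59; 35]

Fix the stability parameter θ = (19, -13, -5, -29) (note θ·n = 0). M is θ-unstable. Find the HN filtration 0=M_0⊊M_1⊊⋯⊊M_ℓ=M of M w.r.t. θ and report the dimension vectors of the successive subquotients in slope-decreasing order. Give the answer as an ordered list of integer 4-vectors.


Via rank(M_{q-1}∘⋯∘M_p): M ≅ I[1,1]^3, I[1,4], I[4,4].
μ_θ-semistable layers: μ^(1)=19; μ^(2)=-7; μ^(3)=-29

((3, 0, 0, 0); (1, 1, 1, 1); (0, 0, 0, 1))


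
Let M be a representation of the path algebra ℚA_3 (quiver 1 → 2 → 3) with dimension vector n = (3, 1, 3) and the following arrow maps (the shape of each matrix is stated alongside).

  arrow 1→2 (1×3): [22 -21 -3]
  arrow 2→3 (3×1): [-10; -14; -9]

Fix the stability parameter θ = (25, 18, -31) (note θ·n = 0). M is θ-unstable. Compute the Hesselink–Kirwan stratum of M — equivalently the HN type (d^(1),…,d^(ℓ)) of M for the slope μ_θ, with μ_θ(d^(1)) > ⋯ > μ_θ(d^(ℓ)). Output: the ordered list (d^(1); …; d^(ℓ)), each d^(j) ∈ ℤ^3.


Barcode: M ≅ I[1,1]^2, I[1,3], I[3,3]^2. HN layers by μ_θ (3 steps, strictly decreasing):
  μ^(1)=25; μ^(2)=4; μ^(3)=-31

((2, 0, 0); (1, 1, 1); (0, 0, 2))


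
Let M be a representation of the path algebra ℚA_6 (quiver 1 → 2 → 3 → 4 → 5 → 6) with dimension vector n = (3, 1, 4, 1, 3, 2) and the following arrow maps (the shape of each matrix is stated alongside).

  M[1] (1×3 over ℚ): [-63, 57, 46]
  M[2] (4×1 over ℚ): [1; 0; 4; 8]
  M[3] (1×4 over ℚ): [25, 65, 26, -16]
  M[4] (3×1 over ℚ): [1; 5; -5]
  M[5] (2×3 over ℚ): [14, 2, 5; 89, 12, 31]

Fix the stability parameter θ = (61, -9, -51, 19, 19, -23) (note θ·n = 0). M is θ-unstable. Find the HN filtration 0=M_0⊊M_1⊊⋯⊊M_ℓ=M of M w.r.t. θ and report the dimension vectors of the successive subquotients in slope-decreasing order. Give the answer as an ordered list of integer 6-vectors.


Via rank(M_{q-1}∘⋯∘M_p): M ≅ I[1,1]^2, I[1,6], I[3,3]^3, I[5,5], I[5,6].
μ_θ-semistable layers: μ^(1)=61; μ^(2)=19; μ^(3)=5; μ^(4)=1/3; μ^(5)=-2; μ^(6)=-51

((2, 0, 0, 0, 0, 0); (0, 0, 0, 0, 1, 0); (0, 0, 0, 1, 1, 1); (1, 1, 1, 0, 0, 0); (0, 0, 0, 0, 1, 1); (0, 0, 3, 0, 0, 0))


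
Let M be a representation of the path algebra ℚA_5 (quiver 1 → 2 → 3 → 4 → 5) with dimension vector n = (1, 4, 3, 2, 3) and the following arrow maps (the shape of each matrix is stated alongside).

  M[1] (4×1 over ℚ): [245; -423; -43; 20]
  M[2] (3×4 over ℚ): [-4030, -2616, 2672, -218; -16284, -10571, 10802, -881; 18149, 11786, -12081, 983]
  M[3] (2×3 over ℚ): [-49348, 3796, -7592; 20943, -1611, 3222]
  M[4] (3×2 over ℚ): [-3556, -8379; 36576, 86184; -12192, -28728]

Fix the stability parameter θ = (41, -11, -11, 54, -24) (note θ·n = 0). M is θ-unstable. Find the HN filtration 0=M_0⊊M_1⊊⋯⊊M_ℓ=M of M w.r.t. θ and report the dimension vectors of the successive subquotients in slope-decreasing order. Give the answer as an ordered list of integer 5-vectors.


Barcode: M ≅ I[1,5], I[2,2], I[2,3]^2, I[4,4], I[5,5]^2. HN layers by μ_θ (5 steps, strictly decreasing):
  μ^(1)=54; μ^(2)=15; μ^(3)=19/3; μ^(4)=-11; μ^(5)=-24

((0, 0, 0, 1, 0); (0, 0, 0, 1, 1); (1, 1, 1, 0, 0); (0, 3, 2, 0, 0); (0, 0, 0, 0, 2))


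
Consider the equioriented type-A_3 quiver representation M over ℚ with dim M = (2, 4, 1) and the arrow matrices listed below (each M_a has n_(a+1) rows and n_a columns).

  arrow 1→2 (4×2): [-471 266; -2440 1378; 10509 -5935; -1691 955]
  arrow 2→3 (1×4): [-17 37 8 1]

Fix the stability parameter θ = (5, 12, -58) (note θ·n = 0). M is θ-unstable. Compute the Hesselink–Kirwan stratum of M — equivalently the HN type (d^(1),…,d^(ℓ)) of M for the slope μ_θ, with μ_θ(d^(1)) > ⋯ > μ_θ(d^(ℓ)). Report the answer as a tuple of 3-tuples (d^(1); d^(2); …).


Barcode: M ≅ I[1,2], I[1,3], I[2,2]^2. HN layers by μ_θ (3 steps, strictly decreasing):
  μ^(1)=12; μ^(2)=5; μ^(3)=-41/3

((0, 3, 0); (1, 0, 0); (1, 1, 1))


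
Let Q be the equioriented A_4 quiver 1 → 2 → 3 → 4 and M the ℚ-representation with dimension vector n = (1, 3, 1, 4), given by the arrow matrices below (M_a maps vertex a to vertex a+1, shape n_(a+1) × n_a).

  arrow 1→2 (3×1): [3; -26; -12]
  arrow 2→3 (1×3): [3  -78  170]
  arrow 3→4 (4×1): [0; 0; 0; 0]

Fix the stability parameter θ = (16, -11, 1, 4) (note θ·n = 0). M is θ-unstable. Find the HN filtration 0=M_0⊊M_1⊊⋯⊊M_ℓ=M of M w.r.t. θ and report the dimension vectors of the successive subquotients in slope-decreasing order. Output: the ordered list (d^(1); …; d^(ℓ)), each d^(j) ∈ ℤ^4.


Barcode: M ≅ I[1,3], I[2,2]^2, I[4,4]^4. HN layers by μ_θ (3 steps, strictly decreasing):
  μ^(1)=4; μ^(2)=2; μ^(3)=-11

((0, 0, 0, 4); (1, 1, 1, 0); (0, 2, 0, 0))


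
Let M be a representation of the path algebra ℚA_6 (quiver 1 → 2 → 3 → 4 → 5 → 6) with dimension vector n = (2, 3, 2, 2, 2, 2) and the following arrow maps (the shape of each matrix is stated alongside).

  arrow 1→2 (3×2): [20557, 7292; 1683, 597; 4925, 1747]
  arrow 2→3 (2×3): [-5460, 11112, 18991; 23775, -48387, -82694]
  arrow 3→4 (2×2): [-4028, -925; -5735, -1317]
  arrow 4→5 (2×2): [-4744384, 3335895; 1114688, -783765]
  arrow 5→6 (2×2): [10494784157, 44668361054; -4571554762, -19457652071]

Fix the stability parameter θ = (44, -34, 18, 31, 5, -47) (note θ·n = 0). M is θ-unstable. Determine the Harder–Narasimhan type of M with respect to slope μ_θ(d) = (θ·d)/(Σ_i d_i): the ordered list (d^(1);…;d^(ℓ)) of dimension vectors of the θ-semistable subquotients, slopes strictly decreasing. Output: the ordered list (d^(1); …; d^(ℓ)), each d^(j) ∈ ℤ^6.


Interval decomposition of M: I[1,4], I[1,6], I[2,2], I[5,6].
HN type (ℓ=6): μ^(1)=31; μ^(2)=18; μ^(3)=5; μ^(4)=17/6; μ^(5)=-21; μ^(6)=-34

((0, 0, 0, 1, 0, 0); (0, 0, 1, 0, 0, 0); (1, 1, 0, 0, 0, 0); (1, 1, 1, 1, 1, 1); (0, 0, 0, 0, 1, 1); (0, 1, 0, 0, 0, 0))


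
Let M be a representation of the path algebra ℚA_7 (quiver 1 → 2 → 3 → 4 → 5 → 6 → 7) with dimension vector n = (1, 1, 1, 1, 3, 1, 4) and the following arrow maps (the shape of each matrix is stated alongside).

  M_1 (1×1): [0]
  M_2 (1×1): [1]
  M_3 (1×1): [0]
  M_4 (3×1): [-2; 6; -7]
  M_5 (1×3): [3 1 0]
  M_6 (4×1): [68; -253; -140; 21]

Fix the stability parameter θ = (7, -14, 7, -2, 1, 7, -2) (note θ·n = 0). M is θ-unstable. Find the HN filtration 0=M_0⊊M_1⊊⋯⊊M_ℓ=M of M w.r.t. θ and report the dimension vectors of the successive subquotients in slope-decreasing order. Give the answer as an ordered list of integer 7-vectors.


Barcode: M ≅ I[1,1], I[2,3], I[4,5], I[5,5], I[5,7], I[7,7]^3. HN layers by μ_θ (5 steps, strictly decreasing):
  μ^(1)=7; μ^(2)=5/2; μ^(3)=1; μ^(4)=-2; μ^(5)=-14

((1, 0, 1, 0, 0, 0, 0); (0, 0, 0, 0, 0, 1, 1); (0, 0, 0, 0, 3, 0, 0); (0, 0, 0, 1, 0, 0, 3); (0, 1, 0, 0, 0, 0, 0))


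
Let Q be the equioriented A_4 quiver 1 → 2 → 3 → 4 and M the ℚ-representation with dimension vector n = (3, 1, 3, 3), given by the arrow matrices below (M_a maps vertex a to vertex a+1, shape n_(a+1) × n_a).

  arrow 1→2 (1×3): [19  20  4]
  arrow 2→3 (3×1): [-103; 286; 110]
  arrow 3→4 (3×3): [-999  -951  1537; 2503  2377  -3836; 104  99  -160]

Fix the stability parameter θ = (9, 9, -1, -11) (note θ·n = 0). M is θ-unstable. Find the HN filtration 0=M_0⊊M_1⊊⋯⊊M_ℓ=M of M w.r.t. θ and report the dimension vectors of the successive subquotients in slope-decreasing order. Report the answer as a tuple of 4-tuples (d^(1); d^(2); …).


Interval decomposition of M: I[1,1]^2, I[1,4], I[3,4]^2.
HN type (ℓ=3): μ^(1)=9; μ^(2)=3/2; μ^(3)=-6

((2, 0, 0, 0); (1, 1, 1, 1); (0, 0, 2, 2))


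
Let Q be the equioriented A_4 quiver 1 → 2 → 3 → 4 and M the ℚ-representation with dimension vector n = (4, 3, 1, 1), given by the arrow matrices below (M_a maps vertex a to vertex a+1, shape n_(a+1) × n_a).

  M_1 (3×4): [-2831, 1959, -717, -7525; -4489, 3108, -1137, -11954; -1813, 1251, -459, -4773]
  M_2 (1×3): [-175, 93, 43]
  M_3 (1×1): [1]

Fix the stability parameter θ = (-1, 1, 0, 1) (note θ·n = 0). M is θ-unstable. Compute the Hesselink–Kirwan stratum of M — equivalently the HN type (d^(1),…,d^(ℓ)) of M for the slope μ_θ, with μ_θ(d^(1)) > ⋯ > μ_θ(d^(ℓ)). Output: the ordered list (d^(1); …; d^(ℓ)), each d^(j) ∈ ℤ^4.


Via rank(M_{q-1}∘⋯∘M_p): M ≅ I[1,1]^2, I[1,2], I[1,4], I[2,2].
μ_θ-semistable layers: μ^(1)=1; μ^(2)=1/2; μ^(3)=-1

((0, 2, 0, 1); (0, 1, 1, 0); (4, 0, 0, 0))


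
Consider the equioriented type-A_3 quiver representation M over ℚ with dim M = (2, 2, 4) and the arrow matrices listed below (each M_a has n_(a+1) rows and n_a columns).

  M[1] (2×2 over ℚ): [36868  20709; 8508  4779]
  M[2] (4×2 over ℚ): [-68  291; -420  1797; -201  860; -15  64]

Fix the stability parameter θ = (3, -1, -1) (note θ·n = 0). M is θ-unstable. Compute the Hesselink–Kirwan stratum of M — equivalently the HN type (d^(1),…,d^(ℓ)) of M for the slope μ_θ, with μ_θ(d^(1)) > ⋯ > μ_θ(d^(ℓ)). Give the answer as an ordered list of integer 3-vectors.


Interval decomposition of M: I[1,1], I[1,3], I[2,3], I[3,3]^2.
HN type (ℓ=3): μ^(1)=3; μ^(2)=1/3; μ^(3)=-1

((1, 0, 0); (1, 1, 1); (0, 1, 3))


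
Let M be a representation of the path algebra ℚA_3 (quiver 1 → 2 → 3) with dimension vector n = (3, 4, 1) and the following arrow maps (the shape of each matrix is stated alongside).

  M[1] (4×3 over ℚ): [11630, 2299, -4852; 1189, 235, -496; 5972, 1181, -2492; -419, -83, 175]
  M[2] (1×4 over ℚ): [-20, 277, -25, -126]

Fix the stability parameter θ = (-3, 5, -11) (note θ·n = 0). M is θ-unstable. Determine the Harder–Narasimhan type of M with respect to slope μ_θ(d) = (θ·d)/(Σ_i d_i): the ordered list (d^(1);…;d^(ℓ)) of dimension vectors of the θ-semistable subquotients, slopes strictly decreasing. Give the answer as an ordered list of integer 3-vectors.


Interval decomposition of M: I[1,2]^2, I[1,3], I[2,2].
HN type (ℓ=2): μ^(1)=5; μ^(2)=-3

((0, 3, 0); (3, 1, 1))


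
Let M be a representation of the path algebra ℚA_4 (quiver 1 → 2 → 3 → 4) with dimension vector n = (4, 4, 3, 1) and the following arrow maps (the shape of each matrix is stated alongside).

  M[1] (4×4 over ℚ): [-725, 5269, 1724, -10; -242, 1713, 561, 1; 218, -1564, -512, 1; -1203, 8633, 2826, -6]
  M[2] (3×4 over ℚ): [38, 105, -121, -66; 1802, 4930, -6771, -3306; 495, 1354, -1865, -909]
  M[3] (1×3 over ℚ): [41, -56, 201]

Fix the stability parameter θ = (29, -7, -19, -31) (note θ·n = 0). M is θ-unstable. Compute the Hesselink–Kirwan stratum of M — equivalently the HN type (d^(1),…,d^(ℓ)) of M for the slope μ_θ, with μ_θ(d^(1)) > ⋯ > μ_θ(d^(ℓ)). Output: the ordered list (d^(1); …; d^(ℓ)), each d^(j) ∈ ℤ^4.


Via rank(M_{q-1}∘⋯∘M_p): M ≅ I[1,1], I[1,2], I[1,3], I[1,4], I[2,3].
μ_θ-semistable layers: μ^(1)=29; μ^(2)=11; μ^(3)=1; μ^(4)=-7; μ^(5)=-13

((1, 0, 0, 0); (1, 1, 0, 0); (1, 1, 1, 0); (1, 1, 1, 1); (0, 1, 1, 0))


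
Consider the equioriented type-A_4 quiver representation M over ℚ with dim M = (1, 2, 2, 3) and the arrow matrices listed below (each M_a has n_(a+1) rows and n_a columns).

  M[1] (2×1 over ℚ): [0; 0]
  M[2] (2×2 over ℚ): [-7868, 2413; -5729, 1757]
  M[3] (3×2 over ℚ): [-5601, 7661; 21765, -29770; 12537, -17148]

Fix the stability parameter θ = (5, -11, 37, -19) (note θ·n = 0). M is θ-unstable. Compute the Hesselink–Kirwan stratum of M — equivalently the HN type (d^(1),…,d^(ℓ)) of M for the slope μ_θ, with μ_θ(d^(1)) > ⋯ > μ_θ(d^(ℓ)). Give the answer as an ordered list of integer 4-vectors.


Via rank(M_{q-1}∘⋯∘M_p): M ≅ I[1,1], I[2,4]^2, I[4,4].
μ_θ-semistable layers: μ^(1)=9; μ^(2)=5; μ^(3)=-11; μ^(4)=-19

((0, 0, 2, 2); (1, 0, 0, 0); (0, 2, 0, 0); (0, 0, 0, 1))


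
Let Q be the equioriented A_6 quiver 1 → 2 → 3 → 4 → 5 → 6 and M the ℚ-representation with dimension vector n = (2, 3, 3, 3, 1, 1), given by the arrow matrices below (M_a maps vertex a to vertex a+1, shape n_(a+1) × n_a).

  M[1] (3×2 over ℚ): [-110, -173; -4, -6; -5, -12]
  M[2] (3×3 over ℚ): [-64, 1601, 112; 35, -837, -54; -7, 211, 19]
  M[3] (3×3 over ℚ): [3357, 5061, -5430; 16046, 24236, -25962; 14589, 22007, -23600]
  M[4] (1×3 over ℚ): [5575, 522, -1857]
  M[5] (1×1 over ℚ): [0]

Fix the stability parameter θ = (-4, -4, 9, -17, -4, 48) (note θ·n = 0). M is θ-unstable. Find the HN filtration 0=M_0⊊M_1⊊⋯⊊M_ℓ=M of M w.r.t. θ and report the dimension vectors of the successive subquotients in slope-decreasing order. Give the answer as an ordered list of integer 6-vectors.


Barcode: M ≅ I[1,4], I[1,5], I[2,3], I[4,4], I[6,6]. HN layers by μ_θ (4 steps, strictly decreasing):
  μ^(1)=48; μ^(2)=9; μ^(3)=-4; μ^(4)=-17

((0, 0, 0, 0, 0, 1); (0, 0, 1, 0, 0, 0); (2, 3, 2, 2, 1, 0); (0, 0, 0, 1, 0, 0))
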